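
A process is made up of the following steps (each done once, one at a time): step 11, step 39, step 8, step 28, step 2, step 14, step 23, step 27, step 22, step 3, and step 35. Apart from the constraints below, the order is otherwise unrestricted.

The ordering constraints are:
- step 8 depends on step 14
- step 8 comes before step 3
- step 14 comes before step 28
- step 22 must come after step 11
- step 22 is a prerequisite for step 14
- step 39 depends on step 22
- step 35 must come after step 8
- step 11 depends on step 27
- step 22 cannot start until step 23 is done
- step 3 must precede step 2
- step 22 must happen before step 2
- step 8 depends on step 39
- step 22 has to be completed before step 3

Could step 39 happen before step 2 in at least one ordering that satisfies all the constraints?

Yes

Every valid ordering already has step 39 before step 2 (the constraints require it), so in particular at least one does.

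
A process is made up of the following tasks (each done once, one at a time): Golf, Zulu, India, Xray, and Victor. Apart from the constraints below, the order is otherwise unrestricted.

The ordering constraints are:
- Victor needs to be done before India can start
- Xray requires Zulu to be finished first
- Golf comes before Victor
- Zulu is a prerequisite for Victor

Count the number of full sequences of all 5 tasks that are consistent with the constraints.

7

The tasks with no prerequisites are Golf, Zulu; any of them can be placed first.
Enumerating by repeatedly choosing an available task (one whose prerequisites are all placed) gives 7 distinct complete orderings.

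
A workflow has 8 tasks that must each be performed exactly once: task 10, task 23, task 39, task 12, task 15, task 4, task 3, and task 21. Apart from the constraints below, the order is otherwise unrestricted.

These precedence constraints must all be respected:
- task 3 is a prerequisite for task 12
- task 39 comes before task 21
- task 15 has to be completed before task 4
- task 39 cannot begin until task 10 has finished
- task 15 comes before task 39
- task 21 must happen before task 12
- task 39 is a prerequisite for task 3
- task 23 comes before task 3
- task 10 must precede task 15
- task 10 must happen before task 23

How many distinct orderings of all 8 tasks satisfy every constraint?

40

Task 10 is the only task with nothing required before it, so every ordering starts there.
Enumerating by repeatedly choosing an available task (one whose prerequisites are all placed) gives 40 distinct complete orderings.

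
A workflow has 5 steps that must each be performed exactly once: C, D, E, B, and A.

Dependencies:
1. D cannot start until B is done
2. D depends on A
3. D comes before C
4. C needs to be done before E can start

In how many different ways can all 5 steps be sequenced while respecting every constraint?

2 steps have no prerequisites (B, A), so any of them could come first.
Enumerating by repeatedly choosing an available step (one whose prerequisites are all placed) gives 2 distinct complete orderings.

2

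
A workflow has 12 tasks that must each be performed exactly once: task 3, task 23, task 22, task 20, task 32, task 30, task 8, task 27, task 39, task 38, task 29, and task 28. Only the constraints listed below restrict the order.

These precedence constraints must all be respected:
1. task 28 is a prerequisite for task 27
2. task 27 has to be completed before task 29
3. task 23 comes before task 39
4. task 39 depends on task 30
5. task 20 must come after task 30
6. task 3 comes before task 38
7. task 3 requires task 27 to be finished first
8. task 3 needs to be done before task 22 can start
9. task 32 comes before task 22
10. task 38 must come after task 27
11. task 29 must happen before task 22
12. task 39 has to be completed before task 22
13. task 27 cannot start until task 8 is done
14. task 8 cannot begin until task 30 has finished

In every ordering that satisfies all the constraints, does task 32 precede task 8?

No chain of constraints connects task 32 to task 8 in either direction.
A valid ordering placing task 8 before task 32 exists, so the answer is no.

No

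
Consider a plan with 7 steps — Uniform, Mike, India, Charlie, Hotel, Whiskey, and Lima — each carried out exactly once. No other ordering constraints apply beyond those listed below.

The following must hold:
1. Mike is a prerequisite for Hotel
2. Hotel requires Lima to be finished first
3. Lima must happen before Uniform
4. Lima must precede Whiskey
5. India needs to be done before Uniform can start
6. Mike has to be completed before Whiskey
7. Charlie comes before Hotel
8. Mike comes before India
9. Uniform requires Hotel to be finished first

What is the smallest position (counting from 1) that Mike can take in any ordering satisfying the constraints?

1

Mike has no prerequisites at all, so it can go in position 1.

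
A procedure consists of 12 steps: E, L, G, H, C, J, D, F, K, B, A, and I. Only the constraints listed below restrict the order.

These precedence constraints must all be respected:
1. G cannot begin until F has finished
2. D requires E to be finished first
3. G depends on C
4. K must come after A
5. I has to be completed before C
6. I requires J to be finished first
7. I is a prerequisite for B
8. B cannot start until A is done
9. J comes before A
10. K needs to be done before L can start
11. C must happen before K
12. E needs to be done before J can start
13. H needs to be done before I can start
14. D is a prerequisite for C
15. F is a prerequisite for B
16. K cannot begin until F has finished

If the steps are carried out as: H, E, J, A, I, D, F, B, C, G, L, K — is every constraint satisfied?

In the proposed order, L appears before K.
Since K is required before L, the ordering is invalid.

No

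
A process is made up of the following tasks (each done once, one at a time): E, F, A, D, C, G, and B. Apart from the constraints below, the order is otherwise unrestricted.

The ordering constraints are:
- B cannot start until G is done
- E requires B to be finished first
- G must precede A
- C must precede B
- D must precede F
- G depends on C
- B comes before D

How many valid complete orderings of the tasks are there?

15

C is the only task with nothing required before it, so every ordering starts there.
Systematically extending each partial ordering one task at a time and counting, there are 15 complete orderings.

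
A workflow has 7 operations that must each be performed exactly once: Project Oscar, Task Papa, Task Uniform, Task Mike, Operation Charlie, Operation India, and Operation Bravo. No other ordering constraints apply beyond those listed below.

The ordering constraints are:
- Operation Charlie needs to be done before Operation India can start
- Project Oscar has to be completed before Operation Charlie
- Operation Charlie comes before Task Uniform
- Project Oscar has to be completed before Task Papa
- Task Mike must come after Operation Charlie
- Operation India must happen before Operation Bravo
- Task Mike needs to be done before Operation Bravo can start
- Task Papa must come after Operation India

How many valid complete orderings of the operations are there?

Only Project Oscar has no prerequisites, so it must go first.
Counting all ways to extend the partial order to a total order gives 25.

25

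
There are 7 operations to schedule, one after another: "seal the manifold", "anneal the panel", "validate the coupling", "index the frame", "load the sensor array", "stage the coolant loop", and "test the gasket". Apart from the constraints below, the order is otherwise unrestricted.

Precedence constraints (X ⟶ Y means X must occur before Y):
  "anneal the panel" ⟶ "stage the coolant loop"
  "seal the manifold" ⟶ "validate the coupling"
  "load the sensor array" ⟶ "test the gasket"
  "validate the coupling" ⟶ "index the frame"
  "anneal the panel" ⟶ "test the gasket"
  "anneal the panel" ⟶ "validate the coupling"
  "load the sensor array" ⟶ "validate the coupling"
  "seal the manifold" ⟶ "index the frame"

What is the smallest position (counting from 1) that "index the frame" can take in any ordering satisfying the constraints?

Working backwards through the constraints from "index the frame", its full set of required predecessors is "seal the manifold", "anneal the panel", "validate the coupling", "load the sensor array" — 4 of them.
With 4 mandatory predecessors, the earliest "index the frame" can sit is position 4+1 = 5, and placing just those 4 first achieves it.

5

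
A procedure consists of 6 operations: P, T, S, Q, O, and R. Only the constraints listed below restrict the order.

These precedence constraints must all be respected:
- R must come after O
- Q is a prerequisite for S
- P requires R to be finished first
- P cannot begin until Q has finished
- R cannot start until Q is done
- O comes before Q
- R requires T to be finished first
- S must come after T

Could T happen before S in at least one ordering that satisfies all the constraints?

Every valid ordering already has T before S (the constraints require it), so in particular at least one does.

Yes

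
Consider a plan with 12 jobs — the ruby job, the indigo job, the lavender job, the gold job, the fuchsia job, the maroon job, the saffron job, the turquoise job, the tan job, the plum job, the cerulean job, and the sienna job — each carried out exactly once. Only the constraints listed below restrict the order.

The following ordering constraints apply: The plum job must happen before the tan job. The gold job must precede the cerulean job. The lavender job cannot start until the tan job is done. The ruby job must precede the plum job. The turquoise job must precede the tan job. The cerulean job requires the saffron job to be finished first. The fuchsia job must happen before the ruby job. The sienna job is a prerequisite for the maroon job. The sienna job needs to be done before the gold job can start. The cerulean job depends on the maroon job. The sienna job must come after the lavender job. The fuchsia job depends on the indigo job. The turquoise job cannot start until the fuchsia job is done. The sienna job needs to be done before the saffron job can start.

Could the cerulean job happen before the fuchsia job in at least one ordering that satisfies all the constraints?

There is a dependency chain the fuchsia job → the turquoise job → the tan job → the lavender job → the sienna job → the gold job → the cerulean job, so the cerulean job always comes after the fuchsia job.
So no valid ordering can have the cerulean job before the fuchsia job.

No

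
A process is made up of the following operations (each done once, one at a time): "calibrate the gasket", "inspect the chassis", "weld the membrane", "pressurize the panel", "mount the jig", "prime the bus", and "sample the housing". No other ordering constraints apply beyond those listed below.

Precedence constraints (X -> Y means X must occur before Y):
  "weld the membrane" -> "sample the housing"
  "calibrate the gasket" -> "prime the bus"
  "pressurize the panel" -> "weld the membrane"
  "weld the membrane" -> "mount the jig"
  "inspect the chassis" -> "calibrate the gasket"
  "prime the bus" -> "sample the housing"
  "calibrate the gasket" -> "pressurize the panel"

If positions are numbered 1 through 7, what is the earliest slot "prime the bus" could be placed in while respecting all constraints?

3

Working backwards through the constraints from "prime the bus", its full set of required predecessors is "calibrate the gasket", "inspect the chassis" — 2 of them.
With 2 mandatory predecessors, the earliest "prime the bus" can sit is position 2+1 = 3, and placing just those 2 first achieves it.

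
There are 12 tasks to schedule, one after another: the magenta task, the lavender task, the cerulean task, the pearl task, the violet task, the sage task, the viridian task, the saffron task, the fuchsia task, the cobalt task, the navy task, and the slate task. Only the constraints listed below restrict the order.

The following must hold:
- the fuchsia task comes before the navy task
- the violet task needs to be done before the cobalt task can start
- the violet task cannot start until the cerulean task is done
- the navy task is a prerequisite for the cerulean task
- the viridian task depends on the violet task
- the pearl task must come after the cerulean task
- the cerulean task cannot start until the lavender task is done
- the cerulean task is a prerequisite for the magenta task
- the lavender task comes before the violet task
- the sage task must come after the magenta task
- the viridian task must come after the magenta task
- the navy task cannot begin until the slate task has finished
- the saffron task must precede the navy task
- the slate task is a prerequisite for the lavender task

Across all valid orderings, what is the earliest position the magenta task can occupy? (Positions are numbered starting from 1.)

Every task that must precede the magenta task has to come before it. Tracing all chains that end at the magenta task, those tasks are: the lavender task, the cerulean task, the saffron task, the fuchsia task, the navy task, the slate task — 6 in total.
With 6 mandatory predecessors, the earliest the magenta task can sit is position 6+1 = 7, and placing just those 6 first achieves it.

7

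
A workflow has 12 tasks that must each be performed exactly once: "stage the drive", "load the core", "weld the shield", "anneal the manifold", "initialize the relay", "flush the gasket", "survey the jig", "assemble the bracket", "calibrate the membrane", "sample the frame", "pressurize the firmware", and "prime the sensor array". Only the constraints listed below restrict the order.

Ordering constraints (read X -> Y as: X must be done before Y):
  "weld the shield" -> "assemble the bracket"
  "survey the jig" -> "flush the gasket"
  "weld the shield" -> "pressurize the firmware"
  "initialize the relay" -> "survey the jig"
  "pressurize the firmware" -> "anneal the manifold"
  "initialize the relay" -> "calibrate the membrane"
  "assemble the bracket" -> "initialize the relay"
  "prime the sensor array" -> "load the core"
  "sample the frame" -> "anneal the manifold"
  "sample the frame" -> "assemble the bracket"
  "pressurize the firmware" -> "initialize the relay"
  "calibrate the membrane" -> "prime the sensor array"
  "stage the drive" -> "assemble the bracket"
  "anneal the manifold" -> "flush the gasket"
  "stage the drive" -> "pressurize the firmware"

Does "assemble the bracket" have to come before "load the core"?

There is a constraint chain "assemble the bracket" → "initialize the relay" → "calibrate the membrane" → "prime the sensor array" → "load the core".
So "assemble the bracket" must precede "load the core" in any valid ordering.

Yes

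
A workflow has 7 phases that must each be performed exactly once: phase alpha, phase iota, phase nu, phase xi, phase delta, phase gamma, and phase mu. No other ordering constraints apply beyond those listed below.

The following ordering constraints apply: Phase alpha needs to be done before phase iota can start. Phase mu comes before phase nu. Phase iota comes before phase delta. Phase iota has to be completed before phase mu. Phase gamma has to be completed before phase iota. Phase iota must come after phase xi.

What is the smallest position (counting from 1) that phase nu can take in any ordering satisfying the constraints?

Every phase that must precede phase nu has to come before it. Tracing all chains that end at phase nu, those phases are: phase alpha, phase iota, phase xi, phase gamma, phase mu — 5 in total.
With 5 mandatory predecessors, the earliest phase nu can sit is position 5+1 = 6, and placing just those 5 first achieves it.

6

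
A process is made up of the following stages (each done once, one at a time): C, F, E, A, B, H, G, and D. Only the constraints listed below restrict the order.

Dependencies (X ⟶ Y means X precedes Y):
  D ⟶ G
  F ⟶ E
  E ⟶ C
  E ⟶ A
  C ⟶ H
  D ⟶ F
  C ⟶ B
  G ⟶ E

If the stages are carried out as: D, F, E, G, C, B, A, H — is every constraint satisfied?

The sequence places E ahead of G.
But one of the constraints requires G before E, so this ordering violates it.

No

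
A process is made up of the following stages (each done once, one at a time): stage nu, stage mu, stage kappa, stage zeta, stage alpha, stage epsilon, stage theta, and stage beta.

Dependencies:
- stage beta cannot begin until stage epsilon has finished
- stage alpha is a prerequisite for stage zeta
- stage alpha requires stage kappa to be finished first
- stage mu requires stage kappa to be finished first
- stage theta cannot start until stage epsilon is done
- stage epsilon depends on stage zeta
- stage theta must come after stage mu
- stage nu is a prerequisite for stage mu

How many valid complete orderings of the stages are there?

34

2 stages have no prerequisites (stage nu, stage kappa), so any of them could come first.
Enumerating by repeatedly choosing an available stage (one whose prerequisites are all placed) gives 34 distinct complete orderings.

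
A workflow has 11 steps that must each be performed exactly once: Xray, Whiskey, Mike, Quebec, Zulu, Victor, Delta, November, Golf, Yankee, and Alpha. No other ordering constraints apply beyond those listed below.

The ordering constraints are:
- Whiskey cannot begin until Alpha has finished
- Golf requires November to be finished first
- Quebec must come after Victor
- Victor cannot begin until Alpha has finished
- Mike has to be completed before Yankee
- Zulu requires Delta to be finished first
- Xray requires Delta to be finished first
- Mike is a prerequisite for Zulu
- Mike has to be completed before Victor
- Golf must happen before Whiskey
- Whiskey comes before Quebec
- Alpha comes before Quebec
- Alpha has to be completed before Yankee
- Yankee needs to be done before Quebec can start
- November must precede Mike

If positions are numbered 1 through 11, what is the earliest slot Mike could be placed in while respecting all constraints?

The only step forced before Mike (directly or transitively) is November.
So at minimum 1 step comes before Mike, putting Mike no earlier than position 2. That position is achievable by scheduling exactly that predecessor first.

2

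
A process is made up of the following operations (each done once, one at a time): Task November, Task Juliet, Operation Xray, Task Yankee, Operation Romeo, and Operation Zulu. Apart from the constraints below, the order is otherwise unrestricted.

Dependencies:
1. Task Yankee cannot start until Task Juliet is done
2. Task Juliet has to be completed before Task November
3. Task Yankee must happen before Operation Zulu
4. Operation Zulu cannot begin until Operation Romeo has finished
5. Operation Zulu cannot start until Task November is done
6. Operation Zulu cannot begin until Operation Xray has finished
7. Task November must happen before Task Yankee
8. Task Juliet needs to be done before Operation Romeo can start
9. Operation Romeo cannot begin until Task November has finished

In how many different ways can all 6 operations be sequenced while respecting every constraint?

2 operations have no prerequisites (Task Juliet, Operation Xray), so any of them could come first.
Counting all ways to extend the partial order to a total order gives 10.

10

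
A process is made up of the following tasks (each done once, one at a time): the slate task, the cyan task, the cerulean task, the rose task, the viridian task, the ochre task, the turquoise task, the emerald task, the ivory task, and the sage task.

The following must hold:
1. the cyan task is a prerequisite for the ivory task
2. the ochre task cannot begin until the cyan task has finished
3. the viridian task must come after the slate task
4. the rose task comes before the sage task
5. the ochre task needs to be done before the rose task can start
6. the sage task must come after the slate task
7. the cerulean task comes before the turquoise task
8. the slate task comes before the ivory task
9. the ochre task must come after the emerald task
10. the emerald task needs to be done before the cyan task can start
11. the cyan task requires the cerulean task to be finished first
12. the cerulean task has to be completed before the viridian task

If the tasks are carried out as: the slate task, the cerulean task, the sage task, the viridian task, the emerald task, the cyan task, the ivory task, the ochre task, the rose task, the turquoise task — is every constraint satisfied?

No

In the proposed order, the sage task appears before the rose task.
Since the rose task is required before the sage task, the ordering is invalid.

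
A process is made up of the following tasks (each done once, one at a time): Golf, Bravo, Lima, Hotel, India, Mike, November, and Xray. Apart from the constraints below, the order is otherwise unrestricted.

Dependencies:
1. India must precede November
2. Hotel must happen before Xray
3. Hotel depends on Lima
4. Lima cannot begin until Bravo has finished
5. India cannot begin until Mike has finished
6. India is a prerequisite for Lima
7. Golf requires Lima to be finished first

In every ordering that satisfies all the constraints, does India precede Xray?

Yes

Tracing the constraints gives a chain: India → Lima → Hotel → Xray.
Hence India necessarily comes before Xray.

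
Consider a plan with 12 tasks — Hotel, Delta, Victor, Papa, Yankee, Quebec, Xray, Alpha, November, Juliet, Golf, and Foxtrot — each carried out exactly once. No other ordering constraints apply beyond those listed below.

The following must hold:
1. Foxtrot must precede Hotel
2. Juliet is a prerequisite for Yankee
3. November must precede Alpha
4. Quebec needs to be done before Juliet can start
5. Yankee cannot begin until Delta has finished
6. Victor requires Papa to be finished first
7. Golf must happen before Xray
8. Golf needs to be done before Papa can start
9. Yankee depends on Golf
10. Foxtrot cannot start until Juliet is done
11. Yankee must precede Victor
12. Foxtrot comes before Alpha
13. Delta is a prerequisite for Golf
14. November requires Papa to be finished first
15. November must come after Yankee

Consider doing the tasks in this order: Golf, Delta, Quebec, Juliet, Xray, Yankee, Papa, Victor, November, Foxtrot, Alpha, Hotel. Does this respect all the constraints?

No

The sequence places Golf ahead of Delta.
But one of the constraints requires Delta before Golf, so this ordering violates it.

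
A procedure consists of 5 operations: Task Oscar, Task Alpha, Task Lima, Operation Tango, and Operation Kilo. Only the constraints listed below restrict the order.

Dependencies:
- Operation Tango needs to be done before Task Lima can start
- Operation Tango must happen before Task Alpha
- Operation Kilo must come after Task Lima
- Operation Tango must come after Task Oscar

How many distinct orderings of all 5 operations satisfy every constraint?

3

Only Task Oscar has no prerequisites, so it must go first.
Enumerating by repeatedly choosing an available operation (one whose prerequisites are all placed) gives 3 distinct complete orderings.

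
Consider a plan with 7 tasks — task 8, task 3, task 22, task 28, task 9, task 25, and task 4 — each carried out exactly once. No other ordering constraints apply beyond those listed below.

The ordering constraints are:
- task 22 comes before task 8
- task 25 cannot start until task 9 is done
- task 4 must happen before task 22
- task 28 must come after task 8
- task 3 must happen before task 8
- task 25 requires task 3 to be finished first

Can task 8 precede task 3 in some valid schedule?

No

Following task 3 → task 8, task 3 must precede task 8 in every valid ordering.
So no valid ordering can have task 8 before task 3.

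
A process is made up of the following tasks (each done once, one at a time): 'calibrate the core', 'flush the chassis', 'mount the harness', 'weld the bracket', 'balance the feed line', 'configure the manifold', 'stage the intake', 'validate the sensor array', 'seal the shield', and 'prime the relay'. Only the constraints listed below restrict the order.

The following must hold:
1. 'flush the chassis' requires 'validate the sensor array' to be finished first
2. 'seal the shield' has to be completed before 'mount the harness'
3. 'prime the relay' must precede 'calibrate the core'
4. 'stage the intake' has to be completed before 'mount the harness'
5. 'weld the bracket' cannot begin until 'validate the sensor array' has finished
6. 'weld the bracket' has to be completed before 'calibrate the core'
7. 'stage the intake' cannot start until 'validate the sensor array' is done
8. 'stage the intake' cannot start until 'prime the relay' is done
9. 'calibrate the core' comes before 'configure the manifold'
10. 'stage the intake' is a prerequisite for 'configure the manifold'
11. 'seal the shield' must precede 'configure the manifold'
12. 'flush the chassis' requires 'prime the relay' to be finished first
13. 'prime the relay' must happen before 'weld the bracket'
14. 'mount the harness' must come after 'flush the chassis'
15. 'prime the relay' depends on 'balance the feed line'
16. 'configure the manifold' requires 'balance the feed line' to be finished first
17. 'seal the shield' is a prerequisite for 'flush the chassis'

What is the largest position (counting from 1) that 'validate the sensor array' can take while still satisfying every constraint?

4

Every task that must follow 'validate the sensor array' has to come after it. Tracing all chains starting from 'validate the sensor array', those tasks are: 'calibrate the core', 'flush the chassis', 'mount the harness', 'weld the bracket', 'configure the manifold', 'stage the intake' — 6 in total.
With 6 mandatory successors out of 10 tasks total, the latest slot for 'validate the sensor array' is 10−6 = 4, and it's reachable by doing all non-successors before 'validate the sensor array'.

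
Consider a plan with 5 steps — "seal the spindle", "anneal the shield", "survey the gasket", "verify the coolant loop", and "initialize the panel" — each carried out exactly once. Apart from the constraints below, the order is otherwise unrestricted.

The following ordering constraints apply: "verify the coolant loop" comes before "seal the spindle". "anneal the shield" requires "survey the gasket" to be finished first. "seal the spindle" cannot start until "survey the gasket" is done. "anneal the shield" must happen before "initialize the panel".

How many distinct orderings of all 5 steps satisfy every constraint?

9

2 steps have no prerequisites ("survey the gasket", "verify the coolant loop"), so any of them could come first.
Enumerating by repeatedly choosing an available step (one whose prerequisites are all placed) gives 9 distinct complete orderings.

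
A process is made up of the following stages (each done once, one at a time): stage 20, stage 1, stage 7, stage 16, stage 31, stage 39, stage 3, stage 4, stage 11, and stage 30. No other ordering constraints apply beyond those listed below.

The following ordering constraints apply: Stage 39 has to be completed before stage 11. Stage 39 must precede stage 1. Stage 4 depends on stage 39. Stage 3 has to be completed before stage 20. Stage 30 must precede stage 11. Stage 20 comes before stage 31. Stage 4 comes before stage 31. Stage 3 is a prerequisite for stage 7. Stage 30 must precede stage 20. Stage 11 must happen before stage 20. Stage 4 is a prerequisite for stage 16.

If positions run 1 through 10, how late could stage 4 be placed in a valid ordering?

The stages that are forced after stage 4, directly or by a chain of constraints, are stage 16, stage 31. That's 2 stages.
So at least 2 stages follow stage 4, putting stage 4 no later than position 8. That position is achievable by scheduling everything else first.

8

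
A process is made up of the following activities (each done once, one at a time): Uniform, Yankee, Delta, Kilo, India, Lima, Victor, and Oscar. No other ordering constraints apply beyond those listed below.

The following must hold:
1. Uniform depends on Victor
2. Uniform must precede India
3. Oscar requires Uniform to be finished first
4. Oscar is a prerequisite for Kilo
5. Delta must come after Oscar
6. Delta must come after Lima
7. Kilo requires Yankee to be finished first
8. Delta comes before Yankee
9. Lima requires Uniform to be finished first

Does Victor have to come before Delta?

Yes

There is a constraint chain Victor → Uniform → Lima → Delta.
Hence Victor necessarily comes before Delta.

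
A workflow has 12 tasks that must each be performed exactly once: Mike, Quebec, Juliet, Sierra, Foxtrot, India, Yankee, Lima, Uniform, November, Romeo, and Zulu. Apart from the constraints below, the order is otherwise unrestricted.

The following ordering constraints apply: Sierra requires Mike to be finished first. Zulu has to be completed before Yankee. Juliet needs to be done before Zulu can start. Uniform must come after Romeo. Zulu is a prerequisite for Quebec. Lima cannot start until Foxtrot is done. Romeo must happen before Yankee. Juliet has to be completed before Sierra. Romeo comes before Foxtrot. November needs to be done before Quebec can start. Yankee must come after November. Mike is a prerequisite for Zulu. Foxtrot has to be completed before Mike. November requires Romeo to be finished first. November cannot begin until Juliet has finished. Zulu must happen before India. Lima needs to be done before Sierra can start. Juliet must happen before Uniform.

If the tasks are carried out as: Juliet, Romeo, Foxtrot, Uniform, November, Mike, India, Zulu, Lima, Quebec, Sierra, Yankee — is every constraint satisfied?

No

Here Zulu comes after India.
But one of the constraints requires Zulu before India, so this ordering violates it.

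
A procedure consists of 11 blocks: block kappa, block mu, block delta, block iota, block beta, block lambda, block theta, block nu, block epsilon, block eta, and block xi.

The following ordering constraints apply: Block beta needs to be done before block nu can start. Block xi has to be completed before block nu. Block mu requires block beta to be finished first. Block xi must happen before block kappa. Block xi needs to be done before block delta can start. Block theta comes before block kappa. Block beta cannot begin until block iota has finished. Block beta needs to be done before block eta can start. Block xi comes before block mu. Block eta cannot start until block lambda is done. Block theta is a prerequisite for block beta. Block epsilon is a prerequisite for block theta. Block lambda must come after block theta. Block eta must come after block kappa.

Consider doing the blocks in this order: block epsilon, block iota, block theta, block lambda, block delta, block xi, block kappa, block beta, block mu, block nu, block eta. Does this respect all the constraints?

Here block xi comes after block delta.
That contradicts the constraint that block xi must precede block delta.

No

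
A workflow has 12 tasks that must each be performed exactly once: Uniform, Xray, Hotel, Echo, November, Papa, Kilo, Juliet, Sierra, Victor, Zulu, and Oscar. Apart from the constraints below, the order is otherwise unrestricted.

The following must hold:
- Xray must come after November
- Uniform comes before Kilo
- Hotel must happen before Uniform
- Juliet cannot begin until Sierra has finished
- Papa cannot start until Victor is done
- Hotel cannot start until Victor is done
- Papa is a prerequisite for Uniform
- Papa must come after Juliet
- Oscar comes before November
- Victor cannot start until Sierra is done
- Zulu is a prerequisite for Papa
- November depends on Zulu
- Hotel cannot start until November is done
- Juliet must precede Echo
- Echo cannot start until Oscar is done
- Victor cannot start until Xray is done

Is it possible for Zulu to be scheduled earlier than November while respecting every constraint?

The constraints force Zulu before November, so yes — every valid ordering has Zulu earlier.

Yes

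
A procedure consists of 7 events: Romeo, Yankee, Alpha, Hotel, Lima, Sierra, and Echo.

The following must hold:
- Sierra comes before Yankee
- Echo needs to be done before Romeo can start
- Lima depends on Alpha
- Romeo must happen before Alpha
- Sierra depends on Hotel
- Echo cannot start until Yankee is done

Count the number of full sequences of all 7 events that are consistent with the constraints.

Hotel is the only event with nothing required before it, so every ordering starts there.
Every event is then forced in turn, so only 1 complete ordering is consistent with the constraints.

1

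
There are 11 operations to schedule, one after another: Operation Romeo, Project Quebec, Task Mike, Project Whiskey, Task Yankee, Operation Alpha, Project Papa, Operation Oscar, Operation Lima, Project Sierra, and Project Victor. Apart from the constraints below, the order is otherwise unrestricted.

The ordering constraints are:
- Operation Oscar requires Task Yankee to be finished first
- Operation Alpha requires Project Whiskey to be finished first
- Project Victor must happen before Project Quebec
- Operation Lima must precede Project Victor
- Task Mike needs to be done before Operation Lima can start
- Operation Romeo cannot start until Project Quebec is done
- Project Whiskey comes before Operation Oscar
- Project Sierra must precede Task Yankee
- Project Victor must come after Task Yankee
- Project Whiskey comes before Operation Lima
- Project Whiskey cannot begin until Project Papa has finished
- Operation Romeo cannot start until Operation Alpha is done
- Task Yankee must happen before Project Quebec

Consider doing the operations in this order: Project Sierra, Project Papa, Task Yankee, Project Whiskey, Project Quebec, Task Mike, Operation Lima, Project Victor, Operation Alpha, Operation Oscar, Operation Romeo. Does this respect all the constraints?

The sequence places Project Quebec ahead of Project Victor.
But one of the constraints requires Project Victor before Project Quebec, so this ordering violates it.

No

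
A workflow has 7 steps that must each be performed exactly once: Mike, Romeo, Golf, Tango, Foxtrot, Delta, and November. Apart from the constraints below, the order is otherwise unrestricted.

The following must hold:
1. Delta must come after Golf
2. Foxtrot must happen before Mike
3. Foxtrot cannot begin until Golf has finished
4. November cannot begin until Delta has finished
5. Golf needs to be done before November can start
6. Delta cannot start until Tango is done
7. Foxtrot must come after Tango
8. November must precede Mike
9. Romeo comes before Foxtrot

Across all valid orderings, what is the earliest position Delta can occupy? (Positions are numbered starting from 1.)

Working backwards through the constraints from Delta, its full set of required predecessors is Golf, Tango — 2 of them.
So at minimum 2 steps come before Delta, putting Delta no earlier than position 3. That position is achievable by scheduling exactly those predecessors first.

3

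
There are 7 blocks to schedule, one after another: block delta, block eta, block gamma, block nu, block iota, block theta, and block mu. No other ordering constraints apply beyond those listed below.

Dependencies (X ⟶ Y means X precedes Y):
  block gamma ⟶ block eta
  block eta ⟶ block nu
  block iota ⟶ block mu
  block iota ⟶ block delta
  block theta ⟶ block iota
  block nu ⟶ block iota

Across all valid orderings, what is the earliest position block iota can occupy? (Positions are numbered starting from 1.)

5

Working backwards through the constraints from block iota, its full set of required predecessors is block eta, block gamma, block nu, block theta — 4 of them.
So at minimum 4 blocks come before block iota, putting block iota no earlier than position 5. That position is achievable by scheduling exactly those predecessors first.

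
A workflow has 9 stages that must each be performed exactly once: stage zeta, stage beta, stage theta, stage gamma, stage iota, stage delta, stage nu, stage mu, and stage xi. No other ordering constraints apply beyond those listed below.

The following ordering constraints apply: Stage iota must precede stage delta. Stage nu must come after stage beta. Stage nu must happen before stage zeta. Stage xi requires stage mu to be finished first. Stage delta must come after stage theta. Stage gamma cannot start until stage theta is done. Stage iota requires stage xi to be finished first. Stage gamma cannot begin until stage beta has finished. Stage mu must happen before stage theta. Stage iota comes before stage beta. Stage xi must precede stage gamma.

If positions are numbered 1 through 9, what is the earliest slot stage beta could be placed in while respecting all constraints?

The stages that are forced before stage beta, directly or transitively, are stage iota, stage mu, stage xi. That's 3 stages.
With 3 mandatory predecessors, the earliest stage beta can sit is position 3+1 = 4, and placing just those 3 first achieves it.

4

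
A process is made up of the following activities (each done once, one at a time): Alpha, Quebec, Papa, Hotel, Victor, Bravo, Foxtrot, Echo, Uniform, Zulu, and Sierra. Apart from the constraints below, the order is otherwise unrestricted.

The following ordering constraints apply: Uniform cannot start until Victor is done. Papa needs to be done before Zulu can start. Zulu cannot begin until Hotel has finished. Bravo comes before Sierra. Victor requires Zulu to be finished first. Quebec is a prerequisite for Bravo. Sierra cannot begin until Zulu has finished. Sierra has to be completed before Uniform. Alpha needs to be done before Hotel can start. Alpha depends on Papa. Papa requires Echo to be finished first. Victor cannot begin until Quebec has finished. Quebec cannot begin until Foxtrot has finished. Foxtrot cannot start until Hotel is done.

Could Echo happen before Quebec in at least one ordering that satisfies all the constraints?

Yes

Every valid ordering already has Echo before Quebec (the constraints require it), so in particular at least one does.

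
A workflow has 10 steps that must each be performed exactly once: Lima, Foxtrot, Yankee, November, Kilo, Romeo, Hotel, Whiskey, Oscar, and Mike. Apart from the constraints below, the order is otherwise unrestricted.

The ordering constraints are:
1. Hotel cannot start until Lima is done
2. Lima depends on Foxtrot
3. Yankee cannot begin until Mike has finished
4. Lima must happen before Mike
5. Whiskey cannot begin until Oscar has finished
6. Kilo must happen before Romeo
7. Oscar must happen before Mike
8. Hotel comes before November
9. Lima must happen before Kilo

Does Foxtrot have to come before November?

Yes

Chaining the stated constraints: Foxtrot → Lima → Hotel → November.
That forces Foxtrot before November in every valid schedule.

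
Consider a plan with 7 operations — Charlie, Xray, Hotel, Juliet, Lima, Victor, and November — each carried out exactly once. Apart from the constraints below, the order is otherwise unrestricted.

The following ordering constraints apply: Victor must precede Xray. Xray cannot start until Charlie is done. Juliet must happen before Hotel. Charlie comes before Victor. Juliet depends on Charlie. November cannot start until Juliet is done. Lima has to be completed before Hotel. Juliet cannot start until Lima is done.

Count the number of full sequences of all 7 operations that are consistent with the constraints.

The operations with no prerequisites are Charlie, Lima; any of them can be placed first.
Enumerating by repeatedly choosing an available operation (one whose prerequisites are all placed) gives 50 distinct complete orderings.

50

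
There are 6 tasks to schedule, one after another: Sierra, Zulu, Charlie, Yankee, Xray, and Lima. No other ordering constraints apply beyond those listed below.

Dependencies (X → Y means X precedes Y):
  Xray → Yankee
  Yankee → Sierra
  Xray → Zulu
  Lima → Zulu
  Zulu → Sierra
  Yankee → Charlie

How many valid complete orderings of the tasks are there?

14

2 tasks have no prerequisites (Xray, Lima), so any of them could come first.
Counting all ways to extend the partial order to a total order gives 14.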